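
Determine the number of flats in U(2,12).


Flats of U(2,12): every subset of size < 2 is a flat, plus E itself.
Count = C(12,0) + C(12,1) + 1
     = 1 + 12 + 1
     = 14.

14


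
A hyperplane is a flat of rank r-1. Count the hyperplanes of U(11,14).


Hyperplanes of U(11,14) are flats of rank 10.
In a uniform matroid, these are exactly the (10)-element subsets.
Count = C(14,10) = 1001.

1001


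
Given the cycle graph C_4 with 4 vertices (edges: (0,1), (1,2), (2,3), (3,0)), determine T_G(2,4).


T(C_4; x,y) = x + x^2 + ... + x^(3) + y.
T(2,4) = 2^1 + 2^2 + 2^3 + 4
= 2 + 4 + 8 + 4
= 18.

18


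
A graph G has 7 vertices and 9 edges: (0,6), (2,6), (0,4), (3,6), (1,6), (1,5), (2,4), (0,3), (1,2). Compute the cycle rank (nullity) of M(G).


Cycle rank (nullity) = |E| - r(M) = |E| - (|V| - c).
|E| = 9, |V| = 7, c = 1.
Nullity = 9 - (7 - 1) = 9 - 6 = 3.

3


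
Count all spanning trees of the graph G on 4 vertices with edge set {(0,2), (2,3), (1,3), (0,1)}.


By Kirchhoff's matrix tree theorem, the number of spanning trees equals
the determinant of any cofactor of the Laplacian matrix L.
G has 4 vertices and 4 edges.
Computing the (3 x 3) cofactor determinant gives 4.

4


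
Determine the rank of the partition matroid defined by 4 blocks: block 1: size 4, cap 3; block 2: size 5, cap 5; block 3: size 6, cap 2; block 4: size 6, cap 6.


Rank of a partition matroid = sum of min(|Si|, ci) for each block.
= min(4,3) + min(5,5) + min(6,2) + min(6,6)
= 3 + 5 + 2 + 6
= 16.

16


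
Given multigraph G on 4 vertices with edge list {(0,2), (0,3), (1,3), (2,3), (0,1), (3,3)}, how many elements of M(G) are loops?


In a graphic matroid, a loop is a self-loop edge (u,u) with rank 0.
Examining all 6 edges for self-loops...
Self-loops found: (3,3)
Number of loops = 1.

1


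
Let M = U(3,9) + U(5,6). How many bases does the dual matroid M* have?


(M1+M2)* = M1* + M2*.
M1* = U(6,9), bases: C(9,6) = 84.
M2* = U(1,6), bases: C(6,1) = 6.
|B(M*)| = 84 * 6 = 504.

504


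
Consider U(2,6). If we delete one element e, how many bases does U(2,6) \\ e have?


Deleting e from U(2,6) gives U(2,5) since n > r.
Bases of U(2,5) = (5 choose 2) = 10.

10


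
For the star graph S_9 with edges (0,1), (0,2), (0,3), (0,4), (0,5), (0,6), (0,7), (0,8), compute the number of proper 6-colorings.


P(tree, k) = k * (k-1)^(8) for any tree on 9 vertices.
P(6) = 6 * 5^8 = 6 * 390625 = 2343750.

2343750


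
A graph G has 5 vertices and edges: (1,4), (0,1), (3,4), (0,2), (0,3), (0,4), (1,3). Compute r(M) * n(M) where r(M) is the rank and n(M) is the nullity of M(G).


r(M) = |V| - c = 5 - 1 = 4.
nullity = |E| - r(M) = 7 - 4 = 3.
Product = 4 * 3 = 12.

12


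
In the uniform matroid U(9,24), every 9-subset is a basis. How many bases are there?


Bases of U(9,24) are all 9-element subsets of the 24-element ground set.
Number of bases = C(24,9).
(24 choose 9) = 1307504.

1307504


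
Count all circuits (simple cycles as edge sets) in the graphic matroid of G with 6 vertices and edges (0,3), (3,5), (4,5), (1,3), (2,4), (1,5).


A circuit in a graphic matroid = edge set of a simple cycle.
G has 6 vertices and 6 edges.
Enumerating all minimal edge subsets forming cycles...
Total circuits found: 1.

1


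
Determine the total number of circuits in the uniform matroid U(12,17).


In U(12,17), circuits are the (13)-element subsets.
Any set of 13 elements is dependent, and removing any one element gives
an independent set of size 12, so it is a minimal dependent set.
Number of circuits = C(17,13) = 2380.

2380


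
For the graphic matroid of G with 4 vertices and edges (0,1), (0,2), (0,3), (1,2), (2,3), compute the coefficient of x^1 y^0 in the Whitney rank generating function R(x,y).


R(x,y) = sum over A in 2^E of x^(r(E)-r(A)) * y^(|A|-r(A)).
G has 4 vertices, 5 edges. r(E) = 3.
Enumerate all 2^5 = 32 subsets.
Count subsets with r(E)-r(A)=1 and |A|-r(A)=0: 10.

10


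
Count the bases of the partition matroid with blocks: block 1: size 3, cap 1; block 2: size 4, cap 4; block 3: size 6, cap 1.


A basis picks exactly ci elements from block i.
Number of bases = product of C(|Si|, ci).
= C(3,1) * C(4,4) * C(6,1)
= 3 * 1 * 6
= 18.

18


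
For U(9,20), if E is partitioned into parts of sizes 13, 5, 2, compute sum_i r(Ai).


r(Ai) = min(|Ai|, 9) for each part.
Sum = min(13,9) + min(5,9) + min(2,9)
    = 9 + 5 + 2
    = 16.

16


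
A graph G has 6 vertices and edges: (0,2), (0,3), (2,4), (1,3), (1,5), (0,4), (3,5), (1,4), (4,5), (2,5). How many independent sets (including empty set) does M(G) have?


An independent set in a graphic matroid is an acyclic edge subset.
G has 6 vertices and 10 edges.
Enumerate all 2^10 = 1024 subsets, checking for acyclicity.
Total independent sets = 478.

478


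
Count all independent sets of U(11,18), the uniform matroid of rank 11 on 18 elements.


Independent sets of U(11,18) are all subsets of size <= 11.
Count = C(18,0) + C(18,1) + C(18,2) + C(18,3) + C(18,4) + C(18,5) + C(18,6) + C(18,7) + C(18,8) + C(18,9) + C(18,10) + C(18,11)
     = 1 + 18 + 153 + 816 + 3060 + 8568 + 18564 + 31824 + 43758 + 48620 + 43758 + 31824
     = 230964.

230964


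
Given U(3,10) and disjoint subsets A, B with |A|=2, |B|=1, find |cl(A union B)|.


|A union B| = 2 + 1 = 3 (disjoint).
In U(3,10), cl(S) = S if |S| < 3, else cl(S) = E.
Since 3 >= 3, cl(A union B) = E.
|cl(A union B)| = 10.

10


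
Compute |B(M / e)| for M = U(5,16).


Contracting e from U(5,16) gives U(4,15).
Bases of U(4,15) = C(15,4) = (15 * 14 * 13 * 12) / (1 * 2 * 3 * 4) = 1365.

1365


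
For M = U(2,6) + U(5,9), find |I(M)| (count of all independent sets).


For a direct sum, |I(M1+M2)| = |I(M1)| * |I(M2)|.
|I(U(2,6))| = sum C(6,k) for k=0..2 = 22.
|I(U(5,9))| = sum C(9,k) for k=0..5 = 382.
Total = 22 * 382 = 8404.

8404


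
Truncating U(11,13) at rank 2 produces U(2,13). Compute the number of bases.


Truncating U(11,13) to rank 2 gives U(2,13).
Bases of U(2,13) are all 2-element subsets of 13 elements.
Number of bases = C(13,2) = 13! / (2! * 11!) = 78.

78


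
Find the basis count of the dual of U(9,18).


The dual of U(r,n) is U(n-r, n) = U(9,18).
Bases of U(9,18) are all (9)-element subsets.
|B(M*)| = C(18,9) = 18! / (9! * 9!) = 48620.

48620


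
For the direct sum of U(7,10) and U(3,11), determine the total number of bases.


Bases of a direct sum M1 + M2: |B| = |B(M1)| * |B(M2)|.
|B(U(7,10))| = C(10,7) = 120.
|B(U(3,11))| = C(11,3) = 165.
Total bases = 120 * 165 = 19800.

19800


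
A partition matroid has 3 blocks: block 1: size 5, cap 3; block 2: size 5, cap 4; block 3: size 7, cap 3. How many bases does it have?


A basis picks exactly ci elements from block i.
Number of bases = product of C(|Si|, ci).
= C(5,3) * C(5,4) * C(7,3)
= 10 * 5 * 35
= 1750.

1750


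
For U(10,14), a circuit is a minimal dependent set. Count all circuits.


In U(10,14), circuits are the (11)-element subsets.
Any set of 11 elements is dependent, and removing any one element gives
an independent set of size 10, so it is a minimal dependent set.
Number of circuits = C(14,11) = 364.

364


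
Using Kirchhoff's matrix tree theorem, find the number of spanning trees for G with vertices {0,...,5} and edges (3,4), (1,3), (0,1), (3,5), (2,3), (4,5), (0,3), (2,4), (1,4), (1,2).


By Kirchhoff's matrix tree theorem, the number of spanning trees equals
the determinant of any cofactor of the Laplacian matrix L.
G has 6 vertices and 10 edges.
Computing the (5 x 5) cofactor determinant gives 99.

99


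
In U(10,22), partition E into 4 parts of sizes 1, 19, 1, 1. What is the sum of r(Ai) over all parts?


r(Ai) = min(|Ai|, 10) for each part.
Sum = min(1,10) + min(19,10) + min(1,10) + min(1,10)
    = 1 + 10 + 1 + 1
    = 13.

13


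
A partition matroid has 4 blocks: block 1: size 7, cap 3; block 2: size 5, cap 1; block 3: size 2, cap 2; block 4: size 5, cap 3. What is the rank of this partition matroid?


Rank of a partition matroid = sum of min(|Si|, ci) for each block.
= min(7,3) + min(5,1) + min(2,2) + min(5,3)
= 3 + 1 + 2 + 3
= 9.

9


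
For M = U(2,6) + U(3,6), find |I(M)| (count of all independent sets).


For a direct sum, |I(M1+M2)| = |I(M1)| * |I(M2)|.
|I(U(2,6))| = sum C(6,k) for k=0..2 = 22.
|I(U(3,6))| = sum C(6,k) for k=0..3 = 42.
Total = 22 * 42 = 924.

924


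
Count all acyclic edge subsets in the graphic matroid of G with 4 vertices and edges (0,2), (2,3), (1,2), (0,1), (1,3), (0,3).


An independent set in a graphic matroid is an acyclic edge subset.
G has 4 vertices and 6 edges.
Enumerate all 2^6 = 64 subsets, checking for acyclicity.
Total independent sets = 38.

38


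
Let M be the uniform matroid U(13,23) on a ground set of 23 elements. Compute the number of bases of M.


Bases of U(13,23) are all 13-element subsets of the 23-element ground set.
Number of bases = C(23,13).
(23 choose 13) = 1144066.

1144066


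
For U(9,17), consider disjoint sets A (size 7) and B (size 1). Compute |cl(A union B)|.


|A union B| = 7 + 1 = 8 (disjoint).
In U(9,17), cl(S) = S if |S| < 9, else cl(S) = E.
Since 8 < 9, cl(A union B) = A union B.
|cl(A union B)| = 8.

8


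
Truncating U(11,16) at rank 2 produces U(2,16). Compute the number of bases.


Truncating U(11,16) to rank 2 gives U(2,16).
Bases of U(2,16) are all 2-element subsets of 16 elements.
Number of bases = (16 choose 2) = 120.

120


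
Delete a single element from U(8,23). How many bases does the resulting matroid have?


Deleting e from U(8,23) gives U(8,22) since n > r.
Bases of U(8,22) = C(22,8) = 319770.

319770


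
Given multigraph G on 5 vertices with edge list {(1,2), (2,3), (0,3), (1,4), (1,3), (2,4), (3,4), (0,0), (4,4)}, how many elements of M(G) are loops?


In a graphic matroid, a loop is a self-loop edge (u,u) with rank 0.
Examining all 9 edges for self-loops...
Self-loops found: (0,0), (4,4)
Number of loops = 2.

2


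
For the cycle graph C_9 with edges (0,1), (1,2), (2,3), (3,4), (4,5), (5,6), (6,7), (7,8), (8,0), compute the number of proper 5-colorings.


P(C_9, k) = (k-1)^9 + (-1)^9*(k-1).
P(5) = (4)^9 - 4
= 262144 - 4 = 262140.

262140


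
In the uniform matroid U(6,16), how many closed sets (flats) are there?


Flats of U(6,16): every subset of size < 6 is a flat, plus E itself.
Count = C(16,0) + C(16,1) + C(16,2) + C(16,3) + C(16,4) + C(16,5) + 1
     = 1 + 16 + 120 + 560 + 1820 + 4368 + 1
     = 6886.

6886


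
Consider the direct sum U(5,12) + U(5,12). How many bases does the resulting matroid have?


Bases of a direct sum M1 + M2: |B| = |B(M1)| * |B(M2)|.
|B(U(5,12))| = C(12,5) = 792.
|B(U(5,12))| = C(12,5) = 792.
Total bases = 792 * 792 = 627264.

627264


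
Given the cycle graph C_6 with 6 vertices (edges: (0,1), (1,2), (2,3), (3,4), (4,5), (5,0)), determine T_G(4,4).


T(C_6; x,y) = x + x^2 + ... + x^(5) + y.
T(4,4) = 4^1 + 4^2 + 4^3 + 4^4 + 4^5 + 4
= 4 + 16 + 64 + 256 + 1024 + 4
= 1368.

1368


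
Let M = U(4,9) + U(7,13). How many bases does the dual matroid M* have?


(M1+M2)* = M1* + M2*.
M1* = U(5,9), bases: C(9,5) = 126.
M2* = U(6,13), bases: C(13,6) = 1716.
|B(M*)| = 126 * 1716 = 216216.

216216


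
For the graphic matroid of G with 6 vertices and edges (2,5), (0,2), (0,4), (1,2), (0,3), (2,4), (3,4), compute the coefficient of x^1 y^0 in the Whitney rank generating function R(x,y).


R(x,y) = sum over A in 2^E of x^(r(E)-r(A)) * y^(|A|-r(A)).
G has 6 vertices, 7 edges. r(E) = 5.
Enumerate all 2^7 = 128 subsets.
Count subsets with r(E)-r(A)=1 and |A|-r(A)=0: 26.

26


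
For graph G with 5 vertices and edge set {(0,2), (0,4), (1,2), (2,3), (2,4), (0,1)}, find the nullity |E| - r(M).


Cycle rank (nullity) = |E| - r(M) = |E| - (|V| - c).
|E| = 6, |V| = 5, c = 1.
Nullity = 6 - (5 - 1) = 6 - 4 = 2.

2


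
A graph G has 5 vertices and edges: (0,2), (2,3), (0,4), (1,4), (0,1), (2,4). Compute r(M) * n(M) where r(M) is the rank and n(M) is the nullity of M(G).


r(M) = |V| - c = 5 - 1 = 4.
nullity = |E| - r(M) = 6 - 4 = 2.
Product = 4 * 2 = 8.

8


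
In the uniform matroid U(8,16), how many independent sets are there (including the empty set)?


Independent sets of U(8,16) are all subsets of size <= 8.
Count = (16 choose 0) + (16 choose 1) + (16 choose 2) + (16 choose 3) + (16 choose 4) + (16 choose 5) + (16 choose 6) + (16 choose 7) + (16 choose 8)
     = 1 + 16 + 120 + 560 + 1820 + 4368 + 8008 + 11440 + 12870
     = 39203.

39203


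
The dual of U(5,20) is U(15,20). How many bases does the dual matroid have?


The dual of U(r,n) is U(n-r, n) = U(15,20).
Bases of U(15,20) are all (15)-element subsets.
|B(M*)| = (20 choose 15) = 15504.

15504


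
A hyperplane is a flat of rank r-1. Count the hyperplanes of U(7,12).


Hyperplanes of U(7,12) are flats of rank 6.
In a uniform matroid, these are exactly the (6)-element subsets.
Count = C(12,6) = 924.

924


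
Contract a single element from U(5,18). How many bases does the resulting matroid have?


Contracting e from U(5,18) gives U(4,17).
Bases of U(4,17) = (17 choose 4) = 2380.

2380


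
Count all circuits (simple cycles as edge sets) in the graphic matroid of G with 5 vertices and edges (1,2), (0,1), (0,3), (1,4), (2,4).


A circuit in a graphic matroid = edge set of a simple cycle.
G has 5 vertices and 5 edges.
Enumerating all minimal edge subsets forming cycles...
Total circuits found: 1.

1


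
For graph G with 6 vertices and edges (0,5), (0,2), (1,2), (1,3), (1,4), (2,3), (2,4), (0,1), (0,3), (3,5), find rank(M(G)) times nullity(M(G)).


r(M) = |V| - c = 6 - 1 = 5.
nullity = |E| - r(M) = 10 - 5 = 5.
Product = 5 * 5 = 25.

25


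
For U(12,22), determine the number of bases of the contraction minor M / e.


Contracting e from U(12,22) gives U(11,21).
Bases of U(11,21) = (21 choose 11) = 352716.

352716


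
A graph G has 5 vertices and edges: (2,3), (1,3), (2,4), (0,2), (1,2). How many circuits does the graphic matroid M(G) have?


A circuit in a graphic matroid = edge set of a simple cycle.
G has 5 vertices and 5 edges.
Enumerating all minimal edge subsets forming cycles...
Total circuits found: 1.

1


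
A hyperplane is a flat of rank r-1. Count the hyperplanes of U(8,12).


Hyperplanes of U(8,12) are flats of rank 7.
In a uniform matroid, these are exactly the (7)-element subsets.
Count = (12 choose 7) = 792.

792


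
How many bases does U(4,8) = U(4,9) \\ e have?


Deleting e from U(4,9) gives U(4,8) since n > r.
Bases of U(4,8) = (8 choose 4) = 70.

70


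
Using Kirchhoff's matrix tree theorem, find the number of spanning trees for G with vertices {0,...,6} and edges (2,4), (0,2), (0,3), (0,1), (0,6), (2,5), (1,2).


By Kirchhoff's matrix tree theorem, the number of spanning trees equals
the determinant of any cofactor of the Laplacian matrix L.
G has 7 vertices and 7 edges.
Computing the (6 x 6) cofactor determinant gives 3.

3


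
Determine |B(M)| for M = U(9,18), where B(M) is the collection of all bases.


Bases of U(9,18) are all 9-element subsets of the 18-element ground set.
Number of bases = C(18,9).
(18 choose 9) = 48620.

48620


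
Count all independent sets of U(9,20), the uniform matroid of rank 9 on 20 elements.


Independent sets of U(9,20) are all subsets of size <= 9.
Count = C(20,0) + C(20,1) + C(20,2) + C(20,3) + C(20,4) + C(20,5) + C(20,6) + C(20,7) + C(20,8) + C(20,9)
     = 1 + 20 + 190 + 1140 + 4845 + 15504 + 38760 + 77520 + 125970 + 167960
     = 431910.

431910


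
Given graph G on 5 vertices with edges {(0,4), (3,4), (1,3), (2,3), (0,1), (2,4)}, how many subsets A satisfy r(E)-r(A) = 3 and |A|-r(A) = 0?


R(x,y) = sum over A in 2^E of x^(r(E)-r(A)) * y^(|A|-r(A)).
G has 5 vertices, 6 edges. r(E) = 4.
Enumerate all 2^6 = 64 subsets.
Count subsets with r(E)-r(A)=3 and |A|-r(A)=0: 6.

6


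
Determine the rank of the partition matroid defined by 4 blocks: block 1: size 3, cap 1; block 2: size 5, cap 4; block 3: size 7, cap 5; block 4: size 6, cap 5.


Rank of a partition matroid = sum of min(|Si|, ci) for each block.
= min(3,1) + min(5,4) + min(7,5) + min(6,5)
= 1 + 4 + 5 + 5
= 15.

15


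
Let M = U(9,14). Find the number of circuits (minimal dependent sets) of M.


In U(9,14), circuits are the (10)-element subsets.
Any set of 10 elements is dependent, and removing any one element gives
an independent set of size 9, so it is a minimal dependent set.
Number of circuits = (14 choose 10) = 1001.

1001


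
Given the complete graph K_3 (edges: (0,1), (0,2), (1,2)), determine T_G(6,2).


T(K_3; x,y) = x^2 + x + y.
T(6,2) = 36 + 6 + 2 = 44.

44


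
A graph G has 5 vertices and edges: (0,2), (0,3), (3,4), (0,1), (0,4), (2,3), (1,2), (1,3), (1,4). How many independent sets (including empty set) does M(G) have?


An independent set in a graphic matroid is an acyclic edge subset.
G has 5 vertices and 9 edges.
Enumerate all 2^9 = 512 subsets, checking for acyclicity.
Total independent sets = 198.

198


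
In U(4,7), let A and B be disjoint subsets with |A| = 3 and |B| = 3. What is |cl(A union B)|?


|A union B| = 3 + 3 = 6 (disjoint).
In U(4,7), cl(S) = S if |S| < 4, else cl(S) = E.
Since 6 >= 4, cl(A union B) = E.
|cl(A union B)| = 7.

7


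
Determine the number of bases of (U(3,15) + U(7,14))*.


(M1+M2)* = M1* + M2*.
M1* = U(12,15), bases: C(15,12) = 455.
M2* = U(7,14), bases: C(14,7) = 3432.
|B(M*)| = 455 * 3432 = 1561560.

1561560


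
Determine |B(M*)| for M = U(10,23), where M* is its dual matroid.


The dual of U(r,n) is U(n-r, n) = U(13,23).
Bases of U(13,23) are all (13)-element subsets.
|B(M*)| = C(23,13) = 1144066.

1144066


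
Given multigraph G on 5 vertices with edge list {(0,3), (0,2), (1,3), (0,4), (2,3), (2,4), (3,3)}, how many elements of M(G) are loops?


In a graphic matroid, a loop is a self-loop edge (u,u) with rank 0.
Examining all 7 edges for self-loops...
Self-loops found: (3,3)
Number of loops = 1.

1


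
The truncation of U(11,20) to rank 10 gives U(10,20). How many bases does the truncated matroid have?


Truncating U(11,20) to rank 10 gives U(10,20).
Bases of U(10,20) are all 10-element subsets of 20 elements.
Number of bases = C(20,10) = 20! / (10! * 10!) = 184756.

184756


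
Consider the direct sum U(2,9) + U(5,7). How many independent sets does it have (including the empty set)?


For a direct sum, |I(M1+M2)| = |I(M1)| * |I(M2)|.
|I(U(2,9))| = sum C(9,k) for k=0..2 = 46.
|I(U(5,7))| = sum C(7,k) for k=0..5 = 120.
Total = 46 * 120 = 5520.

5520


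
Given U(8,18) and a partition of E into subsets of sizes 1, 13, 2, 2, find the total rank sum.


r(Ai) = min(|Ai|, 8) for each part.
Sum = min(1,8) + min(13,8) + min(2,8) + min(2,8)
    = 1 + 8 + 2 + 2
    = 13.

13


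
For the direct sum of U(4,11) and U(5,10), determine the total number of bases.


Bases of a direct sum M1 + M2: |B| = |B(M1)| * |B(M2)|.
|B(U(4,11))| = C(11,4) = 330.
|B(U(5,10))| = C(10,5) = 252.
Total bases = 330 * 252 = 83160.

83160


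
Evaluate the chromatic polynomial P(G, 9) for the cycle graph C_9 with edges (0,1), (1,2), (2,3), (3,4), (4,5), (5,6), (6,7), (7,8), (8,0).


P(C_9, k) = (k-1)^9 + (-1)^9*(k-1).
P(9) = (8)^9 - 8
= 134217728 - 8 = 134217720.

134217720


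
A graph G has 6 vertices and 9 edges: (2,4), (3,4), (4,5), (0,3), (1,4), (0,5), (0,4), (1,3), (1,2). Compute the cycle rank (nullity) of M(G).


Cycle rank (nullity) = |E| - r(M) = |E| - (|V| - c).
|E| = 9, |V| = 6, c = 1.
Nullity = 9 - (6 - 1) = 9 - 5 = 4.

4


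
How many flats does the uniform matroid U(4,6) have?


Flats of U(4,6): every subset of size < 4 is a flat, plus E itself.
Count = C(6,0) + C(6,1) + C(6,2) + C(6,3) + 1
     = 1 + 6 + 15 + 20 + 1
     = 43.

43


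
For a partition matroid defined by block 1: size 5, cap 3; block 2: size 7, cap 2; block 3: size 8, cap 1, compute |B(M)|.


A basis picks exactly ci elements from block i.
Number of bases = product of C(|Si|, ci).
= C(5,3) * C(7,2) * C(8,1)
= 10 * 21 * 8
= 1680.

1680


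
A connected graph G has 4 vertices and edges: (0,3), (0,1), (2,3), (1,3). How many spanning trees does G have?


By Kirchhoff's matrix tree theorem, the number of spanning trees equals
the determinant of any cofactor of the Laplacian matrix L.
G has 4 vertices and 4 edges.
Computing the (3 x 3) cofactor determinant gives 3.

3


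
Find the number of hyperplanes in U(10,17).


Hyperplanes of U(10,17) are flats of rank 9.
In a uniform matroid, these are exactly the (9)-element subsets.
Count = C(17,9) = 24310.

24310


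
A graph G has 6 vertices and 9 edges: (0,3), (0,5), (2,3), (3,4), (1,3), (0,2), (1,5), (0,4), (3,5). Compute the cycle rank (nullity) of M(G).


Cycle rank (nullity) = |E| - r(M) = |E| - (|V| - c).
|E| = 9, |V| = 6, c = 1.
Nullity = 9 - (6 - 1) = 9 - 5 = 4.

4


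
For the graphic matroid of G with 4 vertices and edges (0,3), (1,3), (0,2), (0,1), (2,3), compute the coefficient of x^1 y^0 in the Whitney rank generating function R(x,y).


R(x,y) = sum over A in 2^E of x^(r(E)-r(A)) * y^(|A|-r(A)).
G has 4 vertices, 5 edges. r(E) = 3.
Enumerate all 2^5 = 32 subsets.
Count subsets with r(E)-r(A)=1 and |A|-r(A)=0: 10.

10


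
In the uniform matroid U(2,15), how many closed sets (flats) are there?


Flats of U(2,15): every subset of size < 2 is a flat, plus E itself.
Count = C(15,0) + C(15,1) + 1
     = 1 + 15 + 1
     = 17.

17


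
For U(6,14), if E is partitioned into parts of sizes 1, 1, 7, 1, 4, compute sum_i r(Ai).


r(Ai) = min(|Ai|, 6) for each part.
Sum = min(1,6) + min(1,6) + min(7,6) + min(1,6) + min(4,6)
    = 1 + 1 + 6 + 1 + 4
    = 13.

13


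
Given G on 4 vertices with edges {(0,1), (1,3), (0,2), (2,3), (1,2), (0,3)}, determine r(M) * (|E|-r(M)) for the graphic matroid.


r(M) = |V| - c = 4 - 1 = 3.
nullity = |E| - r(M) = 6 - 3 = 3.
Product = 3 * 3 = 9.

9


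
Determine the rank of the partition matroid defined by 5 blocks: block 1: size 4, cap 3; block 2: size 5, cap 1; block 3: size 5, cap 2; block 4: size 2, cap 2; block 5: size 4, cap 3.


Rank of a partition matroid = sum of min(|Si|, ci) for each block.
= min(4,3) + min(5,1) + min(5,2) + min(2,2) + min(4,3)
= 3 + 1 + 2 + 2 + 3
= 11.

11


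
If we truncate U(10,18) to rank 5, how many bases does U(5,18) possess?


Truncating U(10,18) to rank 5 gives U(5,18).
Bases of U(5,18) are all 5-element subsets of 18 elements.
Number of bases = C(18,5) = 18! / (5! * 13!) = 8568.

8568


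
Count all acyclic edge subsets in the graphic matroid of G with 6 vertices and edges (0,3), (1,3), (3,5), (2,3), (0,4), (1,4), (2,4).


An independent set in a graphic matroid is an acyclic edge subset.
G has 6 vertices and 7 edges.
Enumerate all 2^7 = 128 subsets, checking for acyclicity.
Total independent sets = 108.

108


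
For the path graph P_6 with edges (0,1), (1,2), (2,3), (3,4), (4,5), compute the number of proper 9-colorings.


P(P_6, k) = k * (k-1)^(5).
P(9) = 9 * 8^5 = 9 * 32768 = 294912.

294912


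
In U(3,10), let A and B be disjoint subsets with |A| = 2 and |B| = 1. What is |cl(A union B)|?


|A union B| = 2 + 1 = 3 (disjoint).
In U(3,10), cl(S) = S if |S| < 3, else cl(S) = E.
Since 3 >= 3, cl(A union B) = E.
|cl(A union B)| = 10.

10


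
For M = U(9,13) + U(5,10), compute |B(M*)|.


(M1+M2)* = M1* + M2*.
M1* = U(4,13), bases: C(13,4) = 715.
M2* = U(5,10), bases: C(10,5) = 252.
|B(M*)| = 715 * 252 = 180180.

180180


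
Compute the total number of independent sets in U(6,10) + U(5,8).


For a direct sum, |I(M1+M2)| = |I(M1)| * |I(M2)|.
|I(U(6,10))| = sum C(10,k) for k=0..6 = 848.
|I(U(5,8))| = sum C(8,k) for k=0..5 = 219.
Total = 848 * 219 = 185712.

185712


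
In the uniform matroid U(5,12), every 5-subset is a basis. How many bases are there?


Bases of U(5,12) are all 5-element subsets of the 12-element ground set.
Number of bases = C(12,5).
C(12,5) = 12! / (5! * 7!) = 792.

792


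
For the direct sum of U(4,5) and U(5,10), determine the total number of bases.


Bases of a direct sum M1 + M2: |B| = |B(M1)| * |B(M2)|.
|B(U(4,5))| = C(5,4) = 5.
|B(U(5,10))| = C(10,5) = 252.
Total bases = 5 * 252 = 1260.

1260


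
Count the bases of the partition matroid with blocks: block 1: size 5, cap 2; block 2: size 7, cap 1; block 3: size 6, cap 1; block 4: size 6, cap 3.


A basis picks exactly ci elements from block i.
Number of bases = product of C(|Si|, ci).
= C(5,2) * C(7,1) * C(6,1) * C(6,3)
= 10 * 7 * 6 * 20
= 8400.

8400


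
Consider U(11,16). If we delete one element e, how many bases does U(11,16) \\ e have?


Deleting e from U(11,16) gives U(11,15) since n > r.
Bases of U(11,15) = C(15,11) = 15! / (11! * 4!) = 1365.

1365


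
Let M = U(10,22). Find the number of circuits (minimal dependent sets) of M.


In U(10,22), circuits are the (11)-element subsets.
Any set of 11 elements is dependent, and removing any one element gives
an independent set of size 10, so it is a minimal dependent set.
Number of circuits = C(22,11) = 705432.

705432


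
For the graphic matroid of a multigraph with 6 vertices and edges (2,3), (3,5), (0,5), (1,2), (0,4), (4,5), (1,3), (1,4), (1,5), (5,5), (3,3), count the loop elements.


In a graphic matroid, a loop is a self-loop edge (u,u) with rank 0.
Examining all 11 edges for self-loops...
Self-loops found: (5,5), (3,3)
Number of loops = 2.

2


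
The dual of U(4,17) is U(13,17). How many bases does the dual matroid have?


The dual of U(r,n) is U(n-r, n) = U(13,17).
Bases of U(13,17) are all (13)-element subsets.
|B(M*)| = (17 choose 13) = 2380.

2380


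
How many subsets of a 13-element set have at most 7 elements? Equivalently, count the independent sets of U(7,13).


Independent sets of U(7,13) are all subsets of size <= 7.
Count = (13 choose 0) + (13 choose 1) + (13 choose 2) + (13 choose 3) + (13 choose 4) + (13 choose 5) + (13 choose 6) + (13 choose 7)
     = 1 + 13 + 78 + 286 + 715 + 1287 + 1716 + 1716
     = 5812.

5812


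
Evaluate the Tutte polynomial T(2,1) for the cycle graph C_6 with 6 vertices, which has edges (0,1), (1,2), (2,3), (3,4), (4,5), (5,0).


T(C_6; x,y) = x + x^2 + ... + x^(5) + y.
T(2,1) = 2^1 + 2^2 + 2^3 + 2^4 + 2^5 + 1
= 2 + 4 + 8 + 16 + 32 + 1
= 63.

63


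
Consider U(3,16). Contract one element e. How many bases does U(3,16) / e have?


Contracting e from U(3,16) gives U(2,15).
Bases of U(2,15) = C(15,2) = 15! / (2! * 13!) = 105.

105


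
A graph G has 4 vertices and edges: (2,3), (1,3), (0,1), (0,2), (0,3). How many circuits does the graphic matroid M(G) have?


A circuit in a graphic matroid = edge set of a simple cycle.
G has 4 vertices and 5 edges.
Enumerating all minimal edge subsets forming cycles...
Total circuits found: 3.

3


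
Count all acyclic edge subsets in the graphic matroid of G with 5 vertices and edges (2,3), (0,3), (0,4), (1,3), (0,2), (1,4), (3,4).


An independent set in a graphic matroid is an acyclic edge subset.
G has 5 vertices and 7 edges.
Enumerate all 2^7 = 128 subsets, checking for acyclicity.
Total independent sets = 82.

82


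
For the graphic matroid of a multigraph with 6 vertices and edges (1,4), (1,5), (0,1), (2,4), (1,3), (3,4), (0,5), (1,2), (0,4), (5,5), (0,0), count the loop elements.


In a graphic matroid, a loop is a self-loop edge (u,u) with rank 0.
Examining all 11 edges for self-loops...
Self-loops found: (5,5), (0,0)
Number of loops = 2.

2


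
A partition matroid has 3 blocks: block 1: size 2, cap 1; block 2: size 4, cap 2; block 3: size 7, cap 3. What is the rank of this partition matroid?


Rank of a partition matroid = sum of min(|Si|, ci) for each block.
= min(2,1) + min(4,2) + min(7,3)
= 1 + 2 + 3
= 6.

6


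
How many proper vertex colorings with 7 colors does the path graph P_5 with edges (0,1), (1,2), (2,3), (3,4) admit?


P(P_5, k) = k * (k-1)^(4).
P(7) = 7 * 6^4 = 7 * 1296 = 9072.

9072


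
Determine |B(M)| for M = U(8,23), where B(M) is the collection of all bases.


Bases of U(8,23) are all 8-element subsets of the 23-element ground set.
Number of bases = C(23,8).
C(23,8) = 490314.

490314


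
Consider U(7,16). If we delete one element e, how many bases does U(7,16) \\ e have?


Deleting e from U(7,16) gives U(7,15) since n > r.
Bases of U(7,15) = C(15,7) = 6435.

6435


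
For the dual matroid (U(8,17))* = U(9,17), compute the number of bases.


The dual of U(r,n) is U(n-r, n) = U(9,17).
Bases of U(9,17) are all (9)-element subsets.
|B(M*)| = (17 choose 9) = 24310.

24310


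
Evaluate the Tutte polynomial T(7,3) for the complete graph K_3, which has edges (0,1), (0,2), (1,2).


T(K_3; x,y) = x^2 + x + y.
T(7,3) = 49 + 7 + 3 = 59.

59


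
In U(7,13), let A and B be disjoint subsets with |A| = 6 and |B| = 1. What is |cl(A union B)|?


|A union B| = 6 + 1 = 7 (disjoint).
In U(7,13), cl(S) = S if |S| < 7, else cl(S) = E.
Since 7 >= 7, cl(A union B) = E.
|cl(A union B)| = 13.

13


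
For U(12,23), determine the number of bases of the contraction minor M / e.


Contracting e from U(12,23) gives U(11,22).
Bases of U(11,22) = (22 choose 11) = 705432.

705432


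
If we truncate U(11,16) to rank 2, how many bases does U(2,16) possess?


Truncating U(11,16) to rank 2 gives U(2,16).
Bases of U(2,16) are all 2-element subsets of 16 elements.
Number of bases = C(16,2) = (16 * 15) / (1 * 2) = 120.

120


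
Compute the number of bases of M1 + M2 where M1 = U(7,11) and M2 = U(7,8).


Bases of a direct sum M1 + M2: |B| = |B(M1)| * |B(M2)|.
|B(U(7,11))| = C(11,7) = 330.
|B(U(7,8))| = C(8,7) = 8.
Total bases = 330 * 8 = 2640.

2640


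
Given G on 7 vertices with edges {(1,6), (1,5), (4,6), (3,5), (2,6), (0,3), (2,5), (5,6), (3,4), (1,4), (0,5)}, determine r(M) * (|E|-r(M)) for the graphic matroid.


r(M) = |V| - c = 7 - 1 = 6.
nullity = |E| - r(M) = 11 - 6 = 5.
Product = 6 * 5 = 30.

30


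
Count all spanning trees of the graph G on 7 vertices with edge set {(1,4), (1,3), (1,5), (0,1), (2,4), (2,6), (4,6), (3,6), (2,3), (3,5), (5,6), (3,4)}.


By Kirchhoff's matrix tree theorem, the number of spanning trees equals
the determinant of any cofactor of the Laplacian matrix L.
G has 7 vertices and 12 edges.
Computing the (6 x 6) cofactor determinant gives 209.

209


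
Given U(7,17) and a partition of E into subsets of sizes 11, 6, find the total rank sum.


r(Ai) = min(|Ai|, 7) for each part.
Sum = min(11,7) + min(6,7)
    = 7 + 6
    = 13.

13


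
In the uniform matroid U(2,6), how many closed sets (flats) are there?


Flats of U(2,6): every subset of size < 2 is a flat, plus E itself.
Count = C(6,0) + C(6,1) + 1
     = 1 + 6 + 1
     = 8.

8


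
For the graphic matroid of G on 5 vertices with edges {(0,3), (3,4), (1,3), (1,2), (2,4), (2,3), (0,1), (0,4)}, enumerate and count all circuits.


A circuit in a graphic matroid = edge set of a simple cycle.
G has 5 vertices and 8 edges.
Enumerating all minimal edge subsets forming cycles...
Total circuits found: 13.

13


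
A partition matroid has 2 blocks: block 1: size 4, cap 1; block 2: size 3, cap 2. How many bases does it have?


A basis picks exactly ci elements from block i.
Number of bases = product of C(|Si|, ci).
= C(4,1) * C(3,2)
= 4 * 3
= 12.

12


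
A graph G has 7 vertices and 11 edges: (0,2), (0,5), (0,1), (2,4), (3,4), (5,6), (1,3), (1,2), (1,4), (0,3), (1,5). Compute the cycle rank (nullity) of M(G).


Cycle rank (nullity) = |E| - r(M) = |E| - (|V| - c).
|E| = 11, |V| = 7, c = 1.
Nullity = 11 - (7 - 1) = 11 - 6 = 5.

5


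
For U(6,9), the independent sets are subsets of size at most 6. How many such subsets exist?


Independent sets of U(6,9) are all subsets of size <= 6.
Count = (9 choose 0) + (9 choose 1) + (9 choose 2) + (9 choose 3) + (9 choose 4) + (9 choose 5) + (9 choose 6)
     = 1 + 9 + 36 + 84 + 126 + 126 + 84
     = 466.

466


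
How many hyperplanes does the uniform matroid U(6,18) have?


Hyperplanes of U(6,18) are flats of rank 5.
In a uniform matroid, these are exactly the (5)-element subsets.
Count = C(18,5) = 8568.

8568


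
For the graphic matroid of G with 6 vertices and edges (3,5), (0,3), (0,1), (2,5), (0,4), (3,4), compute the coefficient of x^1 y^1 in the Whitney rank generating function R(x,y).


R(x,y) = sum over A in 2^E of x^(r(E)-r(A)) * y^(|A|-r(A)).
G has 6 vertices, 6 edges. r(E) = 5.
Enumerate all 2^6 = 64 subsets.
Count subsets with r(E)-r(A)=1 and |A|-r(A)=1: 3.

3


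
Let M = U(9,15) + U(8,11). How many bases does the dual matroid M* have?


(M1+M2)* = M1* + M2*.
M1* = U(6,15), bases: C(15,6) = 5005.
M2* = U(3,11), bases: C(11,3) = 165.
|B(M*)| = 5005 * 165 = 825825.

825825


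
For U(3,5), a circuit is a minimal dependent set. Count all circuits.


In U(3,5), circuits are the (4)-element subsets.
Any set of 4 elements is dependent, and removing any one element gives
an independent set of size 3, so it is a minimal dependent set.
Number of circuits = C(5,4) = 5! / (4! * 1!) = 5.

5


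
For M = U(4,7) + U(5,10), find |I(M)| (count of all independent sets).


For a direct sum, |I(M1+M2)| = |I(M1)| * |I(M2)|.
|I(U(4,7))| = sum C(7,k) for k=0..4 = 99.
|I(U(5,10))| = sum C(10,k) for k=0..5 = 638.
Total = 99 * 638 = 63162.

63162


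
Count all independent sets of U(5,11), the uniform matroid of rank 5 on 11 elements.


Independent sets of U(5,11) are all subsets of size <= 5.
Count = (11 choose 0) + (11 choose 1) + (11 choose 2) + (11 choose 3) + (11 choose 4) + (11 choose 5)
     = 1 + 11 + 55 + 165 + 330 + 462
     = 1024.

1024


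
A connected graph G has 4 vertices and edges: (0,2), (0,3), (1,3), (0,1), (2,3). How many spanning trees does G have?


By Kirchhoff's matrix tree theorem, the number of spanning trees equals
the determinant of any cofactor of the Laplacian matrix L.
G has 4 vertices and 5 edges.
Computing the (3 x 3) cofactor determinant gives 8.

8


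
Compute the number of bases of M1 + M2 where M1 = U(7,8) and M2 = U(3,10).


Bases of a direct sum M1 + M2: |B| = |B(M1)| * |B(M2)|.
|B(U(7,8))| = C(8,7) = 8.
|B(U(3,10))| = C(10,3) = 120.
Total bases = 8 * 120 = 960.

960


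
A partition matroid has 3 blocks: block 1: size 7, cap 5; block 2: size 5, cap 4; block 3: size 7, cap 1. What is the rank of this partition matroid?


Rank of a partition matroid = sum of min(|Si|, ci) for each block.
= min(7,5) + min(5,4) + min(7,1)
= 5 + 4 + 1
= 10.

10


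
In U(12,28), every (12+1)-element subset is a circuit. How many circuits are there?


In U(12,28), circuits are the (13)-element subsets.
Any set of 13 elements is dependent, and removing any one element gives
an independent set of size 12, so it is a minimal dependent set.
Number of circuits = C(28,13) = 37442160.

37442160


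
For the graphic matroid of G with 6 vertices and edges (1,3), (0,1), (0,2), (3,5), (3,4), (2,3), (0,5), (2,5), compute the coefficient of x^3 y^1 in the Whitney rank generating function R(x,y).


R(x,y) = sum over A in 2^E of x^(r(E)-r(A)) * y^(|A|-r(A)).
G has 6 vertices, 8 edges. r(E) = 5.
Enumerate all 2^8 = 256 subsets.
Count subsets with r(E)-r(A)=3 and |A|-r(A)=1: 2.

2


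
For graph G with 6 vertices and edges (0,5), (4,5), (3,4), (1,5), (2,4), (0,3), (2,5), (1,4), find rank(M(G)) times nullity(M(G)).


r(M) = |V| - c = 6 - 1 = 5.
nullity = |E| - r(M) = 8 - 5 = 3.
Product = 5 * 3 = 15.

15


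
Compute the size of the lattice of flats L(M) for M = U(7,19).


Flats of U(7,19): every subset of size < 7 is a flat, plus E itself.
Count = (19 choose 0) + (19 choose 1) + (19 choose 2) + (19 choose 3) + (19 choose 4) + (19 choose 5) + (19 choose 6) + 1
     = 1 + 19 + 171 + 969 + 3876 + 11628 + 27132 + 1
     = 43797.

43797


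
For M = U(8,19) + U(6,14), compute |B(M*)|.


(M1+M2)* = M1* + M2*.
M1* = U(11,19), bases: C(19,11) = 75582.
M2* = U(8,14), bases: C(14,8) = 3003.
|B(M*)| = 75582 * 3003 = 226972746.

226972746


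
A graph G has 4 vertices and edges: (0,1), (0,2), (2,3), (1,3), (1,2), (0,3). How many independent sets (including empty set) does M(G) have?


An independent set in a graphic matroid is an acyclic edge subset.
G has 4 vertices and 6 edges.
Enumerate all 2^6 = 64 subsets, checking for acyclicity.
Total independent sets = 38.

38


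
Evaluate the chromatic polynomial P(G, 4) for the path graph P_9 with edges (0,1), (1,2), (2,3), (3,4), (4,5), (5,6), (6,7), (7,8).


P(P_9, k) = k * (k-1)^(8).
P(4) = 4 * 3^8 = 4 * 6561 = 26244.

26244


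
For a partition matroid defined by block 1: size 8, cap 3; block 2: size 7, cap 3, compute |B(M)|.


A basis picks exactly ci elements from block i.
Number of bases = product of C(|Si|, ci).
= C(8,3) * C(7,3)
= 56 * 35
= 1960.

1960


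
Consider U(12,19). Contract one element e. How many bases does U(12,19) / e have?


Contracting e from U(12,19) gives U(11,18).
Bases of U(11,18) = (18 choose 11) = 31824.

31824


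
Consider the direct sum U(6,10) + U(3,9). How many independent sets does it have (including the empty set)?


For a direct sum, |I(M1+M2)| = |I(M1)| * |I(M2)|.
|I(U(6,10))| = sum C(10,k) for k=0..6 = 848.
|I(U(3,9))| = sum C(9,k) for k=0..3 = 130.
Total = 848 * 130 = 110240.

110240


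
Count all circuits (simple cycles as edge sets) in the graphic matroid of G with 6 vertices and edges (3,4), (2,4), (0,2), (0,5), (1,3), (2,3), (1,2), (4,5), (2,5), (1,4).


A circuit in a graphic matroid = edge set of a simple cycle.
G has 6 vertices and 10 edges.
Enumerating all minimal edge subsets forming cycles...
Total circuits found: 18.

18


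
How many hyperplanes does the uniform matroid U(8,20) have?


Hyperplanes of U(8,20) are flats of rank 7.
In a uniform matroid, these are exactly the (7)-element subsets.
Count = (20 choose 7) = 77520.

77520


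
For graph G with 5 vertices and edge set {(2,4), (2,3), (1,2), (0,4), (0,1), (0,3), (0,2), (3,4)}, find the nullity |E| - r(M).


Cycle rank (nullity) = |E| - r(M) = |E| - (|V| - c).
|E| = 8, |V| = 5, c = 1.
Nullity = 8 - (5 - 1) = 8 - 4 = 4.

4


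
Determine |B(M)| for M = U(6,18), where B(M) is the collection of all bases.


Bases of U(6,18) are all 6-element subsets of the 18-element ground set.
Number of bases = C(18,6).
C(18,6) = 18! / (6! * 12!) = 18564.

18564


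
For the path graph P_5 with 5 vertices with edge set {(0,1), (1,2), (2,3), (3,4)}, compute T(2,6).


A path on 5 vertices is a tree with 4 edges.
T(x,y) = x^(4) for any tree.
T(2,6) = 2^4 = 16.

16


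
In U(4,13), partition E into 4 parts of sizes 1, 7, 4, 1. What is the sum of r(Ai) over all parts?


r(Ai) = min(|Ai|, 4) for each part.
Sum = min(1,4) + min(7,4) + min(4,4) + min(1,4)
    = 1 + 4 + 4 + 1
    = 10.

10


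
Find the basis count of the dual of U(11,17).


The dual of U(r,n) is U(n-r, n) = U(6,17).
Bases of U(6,17) are all (6)-element subsets.
|B(M*)| = C(17,6) = 12376.

12376


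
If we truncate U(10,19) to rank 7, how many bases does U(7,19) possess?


Truncating U(10,19) to rank 7 gives U(7,19).
Bases of U(7,19) are all 7-element subsets of 19 elements.
Number of bases = C(19,7) = 50388.

50388


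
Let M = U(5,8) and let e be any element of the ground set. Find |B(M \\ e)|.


Deleting e from U(5,8) gives U(5,7) since n > r.
Bases of U(5,7) = (7 choose 5) = 21.

21


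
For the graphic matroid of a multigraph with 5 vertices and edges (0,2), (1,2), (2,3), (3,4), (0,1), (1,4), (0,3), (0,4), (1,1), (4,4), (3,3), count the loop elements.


In a graphic matroid, a loop is a self-loop edge (u,u) with rank 0.
Examining all 11 edges for self-loops...
Self-loops found: (1,1), (4,4), (3,3)
Number of loops = 3.

3


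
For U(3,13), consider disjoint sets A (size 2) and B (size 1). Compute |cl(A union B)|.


|A union B| = 2 + 1 = 3 (disjoint).
In U(3,13), cl(S) = S if |S| < 3, else cl(S) = E.
Since 3 >= 3, cl(A union B) = E.
|cl(A union B)| = 13.

13
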